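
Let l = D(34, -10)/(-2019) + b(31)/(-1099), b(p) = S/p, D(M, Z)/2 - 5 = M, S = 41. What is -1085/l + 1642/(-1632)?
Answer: 20299171091593/745323792 ≈ 27235.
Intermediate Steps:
D(M, Z) = 10 + 2*M
b(p) = 41/p
l = -913387/22928437 (l = (10 + 2*34)/(-2019) + (41/31)/(-1099) = (10 + 68)*(-1/2019) + (41*(1/31))*(-1/1099) = 78*(-1/2019) + (41/31)*(-1/1099) = -26/673 - 41/34069 = -913387/22928437 ≈ -0.039836)
-1085/l + 1642/(-1632) = -1085/(-913387/22928437) + 1642/(-1632) = -1085*(-22928437/913387) + 1642*(-1/1632) = 24877354145/913387 - 821/816 = 20299171091593/745323792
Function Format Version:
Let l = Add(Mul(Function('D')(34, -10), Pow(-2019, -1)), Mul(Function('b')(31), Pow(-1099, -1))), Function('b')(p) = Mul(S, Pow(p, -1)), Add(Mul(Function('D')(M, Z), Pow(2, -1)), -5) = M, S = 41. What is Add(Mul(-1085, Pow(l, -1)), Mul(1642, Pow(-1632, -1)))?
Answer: Rational(20299171091593, 745323792) ≈ 27235.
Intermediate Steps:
Function('D')(M, Z) = Add(10, Mul(2, M))
Function('b')(p) = Mul(41, Pow(p, -1))
l = Rational(-913387, 22928437) (l = Add(Mul(Add(10, Mul(2, 34)), Pow(-2019, -1)), Mul(Mul(41, Pow(31, -1)), Pow(-1099, -1))) = Add(Mul(Add(10, 68), Rational(-1, 2019)), Mul(Mul(41, Rational(1, 31)), Rational(-1, 1099))) = Add(Mul(78, Rational(-1, 2019)), Mul(Rational(41, 31), Rational(-1, 1099))) = Add(Rational(-26, 673), Rational(-41, 34069)) = Rational(-913387, 22928437) ≈ -0.039836)
Add(Mul(-1085, Pow(l, -1)), Mul(1642, Pow(-1632, -1))) = Add(Mul(-1085, Pow(Rational(-913387, 22928437), -1)), Mul(1642, Pow(-1632, -1))) = Add(Mul(-1085, Rational(-22928437, 913387)), Mul(1642, Rational(-1, 1632))) = Add(Rational(24877354145, 913387), Rational(-821, 816)) = Rational(20299171091593, 745323792)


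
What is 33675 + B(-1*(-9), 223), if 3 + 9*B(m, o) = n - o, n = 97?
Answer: 100982/3 ≈ 33661.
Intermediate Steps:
B(m, o) = 94/9 - o/9 (B(m, o) = -⅓ + (97 - o)/9 = -⅓ + (97/9 - o/9) = 94/9 - o/9)
33675 + B(-1*(-9), 223) = 33675 + (94/9 - ⅑*223) = 33675 + (94/9 - 223/9) = 33675 - 43/3 = 100982/3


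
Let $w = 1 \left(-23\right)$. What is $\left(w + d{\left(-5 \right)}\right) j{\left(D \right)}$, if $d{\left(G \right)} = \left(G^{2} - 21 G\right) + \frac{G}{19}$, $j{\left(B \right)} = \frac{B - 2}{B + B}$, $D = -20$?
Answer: $\frac{5577}{95} \approx 58.705$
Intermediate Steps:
$w = -23$
$j{\left(B \right)} = \frac{-2 + B}{2 B}$
$d{\left(G \right)} = G^{2} - \frac{398 G}{19}$ ($d{\left(G \right)} = \left(G^{2} - 21 G\right) + G \frac{1}{19} = \left(G^{2} - 21 G\right) + \frac{G}{19} = G^{2} - \frac{398 G}{19}$)
$\left(w + d{\left(-5 \right)}\right) j{\left(D \right)} = \left(-23 + \frac{1}{19} \left(-5\right) \left(-398 + 19 \left(-5\right)\right)\right) \frac{-2 - 20}{2 \left(-20\right)} = \left(-23 + \frac{1}{19} \left(-5\right) \left(-398 - 95\right)\right) \frac{1}{2} \left(- \frac{1}{20}\right) \left(-22\right) = \left(-23 + \frac{1}{19} \left(-5\right) \left(-493\right)\right) \frac{11}{20} = \left(-23 + \frac{2465}{19}\right) \frac{11}{20} = \frac{2028}{19} \cdot \frac{11}{20} = \frac{5577}{95}$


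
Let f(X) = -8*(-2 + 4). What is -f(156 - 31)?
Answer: 16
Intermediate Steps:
f(X) = -16 (f(X) = -8*2 = -16)
-f(156 - 31) = -1*(-16) = 16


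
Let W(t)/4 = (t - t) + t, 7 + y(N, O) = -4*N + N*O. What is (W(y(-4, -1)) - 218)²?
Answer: 27556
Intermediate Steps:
y(N, O) = -7 - 4*N + N*O (y(N, O) = -7 + (-4*N + N*O) = -7 - 4*N + N*O)
W(t) = 4*t (W(t) = 4*((t - t) + t) = 4*(0 + t) = 4*t)
(W(y(-4, -1)) - 218)² = (4*(-7 - 4*(-4) - 4*(-1)) - 218)² = (4*(-7 + 16 + 4) - 218)² = (4*13 - 218)² = (52 - 218)² = (-166)² = 27556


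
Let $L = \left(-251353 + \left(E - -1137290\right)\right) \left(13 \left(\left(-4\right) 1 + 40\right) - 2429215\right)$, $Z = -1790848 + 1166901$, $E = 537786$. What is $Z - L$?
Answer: $3457862341134$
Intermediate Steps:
$Z = -623947$
$L = -3457862965081$ ($L = \left(-251353 + \left(537786 - -1137290\right)\right) \left(13 \left(\left(-4\right) 1 + 40\right) - 2429215\right) = \left(-251353 + \left(537786 + 1137290\right)\right) \left(13 \left(-4 + 40\right) - 2429215\right) = \left(-251353 + 1675076\right) \left(13 \cdot 36 - 2429215\right) = 1423723 \left(468 - 2429215\right) = 1423723 \left(-2428747\right) = -3457862965081$)
$Z - L = -623947 - -3457862965081 = -623947 + 3457862965081 = 3457862341134$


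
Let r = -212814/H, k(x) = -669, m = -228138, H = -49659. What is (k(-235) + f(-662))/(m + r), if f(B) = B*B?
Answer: -7243178975/3776297376 ≈ -1.9181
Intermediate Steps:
f(B) = B**2
r = 70938/16553 (r = -212814/(-49659) = -212814*(-1/49659) = 70938/16553 ≈ 4.2855)
(k(-235) + f(-662))/(m + r) = (-669 + (-662)**2)/(-228138 + 70938/16553) = (-669 + 438244)/(-3776297376/16553) = 437575*(-16553/3776297376) = -7243178975/3776297376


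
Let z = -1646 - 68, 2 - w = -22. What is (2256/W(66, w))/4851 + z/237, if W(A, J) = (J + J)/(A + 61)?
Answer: -2299987/383229 ≈ -6.0016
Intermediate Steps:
w = 24 (w = 2 - 1*(-22) = 2 + 22 = 24)
W(A, J) = 2*J/(61 + A) (W(A, J) = (2*J)/(61 + A) = 2*J/(61 + A))
z = -1714
(2256/W(66, w))/4851 + z/237 = (2256/((2*24/(61 + 66))))/4851 - 1714/237 = (2256/((2*24/127)))*(1/4851) - 1714*1/237 = (2256/((2*24*(1/127))))*(1/4851) - 1714/237 = (2256/(48/127))*(1/4851) - 1714/237 = (2256*(127/48))*(1/4851) - 1714/237 = 5969*(1/4851) - 1714/237 = 5969/4851 - 1714/237 = -2299987/383229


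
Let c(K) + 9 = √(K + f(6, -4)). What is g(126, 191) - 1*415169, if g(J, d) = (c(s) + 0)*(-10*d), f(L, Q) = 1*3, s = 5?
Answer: -397979 - 3820*√2 ≈ -4.0338e+5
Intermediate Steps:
f(L, Q) = 3
c(K) = -9 + √(3 + K) (c(K) = -9 + √(K + 3) = -9 + √(3 + K))
g(J, d) = -10*d*(-9 + 2*√2) (g(J, d) = ((-9 + √(3 + 5)) + 0)*(-10*d) = ((-9 + √8) + 0)*(-10*d) = ((-9 + 2*√2) + 0)*(-10*d) = (-9 + 2*√2)*(-10*d) = -10*d*(-9 + 2*√2))
g(126, 191) - 1*415169 = 10*191*(9 - 2*√2) - 1*415169 = (17190 - 3820*√2) - 415169 = -397979 - 3820*√2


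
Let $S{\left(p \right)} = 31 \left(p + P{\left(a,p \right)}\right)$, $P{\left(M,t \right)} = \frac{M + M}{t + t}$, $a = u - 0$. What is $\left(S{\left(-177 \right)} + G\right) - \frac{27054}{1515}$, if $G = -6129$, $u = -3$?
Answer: $- \frac{346615127}{29795} \approx -11633.0$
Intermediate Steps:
$a = -3$ ($a = -3 - 0 = -3 + 0 = -3$)
$P{\left(M,t \right)} = \frac{M}{t}$ ($P{\left(M,t \right)} = \frac{2 M}{2 t} = 2 M \frac{1}{2 t} = \frac{M}{t}$)
$S{\left(p \right)} = - \frac{93}{p} + 31 p$ ($S{\left(p \right)} = 31 \left(p - \frac{3}{p}\right) = - \frac{93}{p} + 31 p$)
$\left(S{\left(-177 \right)} + G\right) - \frac{27054}{1515} = \left(\left(- \frac{93}{-177} + 31 \left(-177\right)\right) - 6129\right) - \frac{27054}{1515} = \left(\left(\left(-93\right) \left(- \frac{1}{177}\right) - 5487\right) - 6129\right) - \frac{9018}{505} = \left(\left(\frac{31}{59} - 5487\right) - 6129\right) - \frac{9018}{505} = \left(- \frac{323702}{59} - 6129\right) - \frac{9018}{505} = - \frac{685313}{59} - \frac{9018}{505} = - \frac{346615127}{29795}$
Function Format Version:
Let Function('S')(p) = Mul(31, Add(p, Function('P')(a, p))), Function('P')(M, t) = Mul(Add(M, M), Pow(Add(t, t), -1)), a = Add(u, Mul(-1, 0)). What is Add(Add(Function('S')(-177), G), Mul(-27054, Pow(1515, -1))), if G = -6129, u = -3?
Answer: Rational(-346615127, 29795) ≈ -11633.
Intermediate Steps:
a = -3 (a = Add(-3, Mul(-1, 0)) = Add(-3, 0) = -3)
Function('P')(M, t) = Mul(M, Pow(t, -1)) (Function('P')(M, t) = Mul(Mul(2, M), Pow(Mul(2, t), -1)) = Mul(Mul(2, M), Mul(Rational(1, 2), Pow(t, -1))) = Mul(M, Pow(t, -1)))
Function('S')(p) = Add(Mul(-93, Pow(p, -1)), Mul(31, p)) (Function('S')(p) = Mul(31, Add(p, Mul(-3, Pow(p, -1)))) = Add(Mul(-93, Pow(p, -1)), Mul(31, p)))
Add(Add(Function('S')(-177), G), Mul(-27054, Pow(1515, -1))) = Add(Add(Add(Mul(-93, Pow(-177, -1)), Mul(31, -177)), -6129), Mul(-27054, Pow(1515, -1))) = Add(Add(Add(Mul(-93, Rational(-1, 177)), -5487), -6129), Mul(-27054, Rational(1, 1515))) = Add(Add(Add(Rational(31, 59), -5487), -6129), Rational(-9018, 505)) = Add(Add(Rational(-323702, 59), -6129), Rational(-9018, 505)) = Add(Rational(-685313, 59), Rational(-9018, 505)) = Rational(-346615127, 29795)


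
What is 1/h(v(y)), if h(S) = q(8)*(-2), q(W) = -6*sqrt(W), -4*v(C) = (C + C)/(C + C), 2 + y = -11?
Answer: sqrt(2)/48 ≈ 0.029463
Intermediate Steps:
y = -13 (y = -2 - 11 = -13)
v(C) = -1/4 (v(C) = -(C + C)/(4*(C + C)) = -2*C/(4*(2*C)) = -2*C*1/(2*C)/4 = -1/4*1 = -1/4)
h(S) = 24*sqrt(2) (h(S) = -12*sqrt(2)*(-2) = 24*sqrt(2))
1/h(v(y)) = 1/(24*sqrt(2)) = sqrt(2)/48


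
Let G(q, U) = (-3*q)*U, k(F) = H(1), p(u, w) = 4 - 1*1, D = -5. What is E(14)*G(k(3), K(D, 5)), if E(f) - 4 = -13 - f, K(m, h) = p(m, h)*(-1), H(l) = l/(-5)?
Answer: 207/5 ≈ 41.400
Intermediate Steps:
p(u, w) = 3 (p(u, w) = 4 - 1 = 3)
H(l) = -l/5 (H(l) = l*(-⅕) = -l/5)
K(m, h) = -3 (K(m, h) = 3*(-1) = -3)
k(F) = -⅕ (k(F) = -⅕*1 = -⅕)
E(f) = -9 - f (E(f) = 4 + (-13 - f) = -9 - f)
G(q, U) = -3*U*q
E(14)*G(k(3), K(D, 5)) = (-9 - 1*14)*(-3*(-3)*(-⅕)) = (-9 - 14)*(-9/5) = -23*(-9/5) = 207/5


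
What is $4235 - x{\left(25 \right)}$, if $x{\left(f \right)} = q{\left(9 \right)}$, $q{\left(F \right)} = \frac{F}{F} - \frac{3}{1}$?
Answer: $4237$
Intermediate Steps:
$q{\left(F \right)} = -2$ ($q{\left(F \right)} = 1 - 3 = -2$)
$x{\left(f \right)} = -2$
$4235 - x{\left(25 \right)} = 4235 - -2 = 4235 + 2 = 4237$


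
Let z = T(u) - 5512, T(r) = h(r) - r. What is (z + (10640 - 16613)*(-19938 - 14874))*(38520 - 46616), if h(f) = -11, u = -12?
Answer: -1683373470240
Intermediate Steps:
T(r) = -11 - r
z = -5511 (z = (-11 - 1*(-12)) - 5512 = (-11 + 12) - 5512 = 1 - 5512 = -5511)
(z + (10640 - 16613)*(-19938 - 14874))*(38520 - 46616) = (-5511 + (10640 - 16613)*(-19938 - 14874))*(38520 - 46616) = (-5511 - 5973*(-34812))*(-8096) = (-5511 + 207932076)*(-8096) = 207926565*(-8096) = -1683373470240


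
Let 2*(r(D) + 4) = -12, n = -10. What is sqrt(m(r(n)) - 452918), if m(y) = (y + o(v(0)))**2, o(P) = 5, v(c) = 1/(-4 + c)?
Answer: I*sqrt(452893) ≈ 672.97*I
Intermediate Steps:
r(D) = -10 (r(D) = -4 + (1/2)*(-12) = -4 - 6 = -10)
m(y) = (5 + y)**2 (m(y) = (y + 5)**2 = (5 + y)**2)
sqrt(m(r(n)) - 452918) = sqrt((5 - 10)**2 - 452918) = sqrt((-5)**2 - 452918) = sqrt(25 - 452918) = sqrt(-452893) = I*sqrt(452893)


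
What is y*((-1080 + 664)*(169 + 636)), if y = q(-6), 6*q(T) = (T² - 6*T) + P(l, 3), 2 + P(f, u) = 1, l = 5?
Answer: -11888240/3 ≈ -3.9627e+6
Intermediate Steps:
P(f, u) = -1 (P(f, u) = -2 + 1 = -1)
q(T) = -⅙ - T + T²/6 (q(T) = ((T² - 6*T) - 1)/6 = (-1 + T² - 6*T)/6 = -⅙ - T + T²/6)
y = 71/6 (y = -⅙ - 1*(-6) + (⅙)*(-6)² = -⅙ + 6 + (⅙)*36 = -⅙ + 6 + 6 = 71/6 ≈ 11.833)
y*((-1080 + 664)*(169 + 636)) = 71*((-1080 + 664)*(169 + 636))/6 = 71*(-416*805)/6 = (71/6)*(-334880) = -11888240/3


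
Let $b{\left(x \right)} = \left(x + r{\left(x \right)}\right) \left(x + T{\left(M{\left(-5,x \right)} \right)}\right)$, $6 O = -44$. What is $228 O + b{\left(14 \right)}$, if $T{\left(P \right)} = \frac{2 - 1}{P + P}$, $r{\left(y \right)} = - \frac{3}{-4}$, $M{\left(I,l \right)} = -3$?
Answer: $- \frac{35231}{24} \approx -1468.0$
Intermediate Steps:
$O = - \frac{22}{3}$ ($O = \frac{1}{6} \left(-44\right) = - \frac{22}{3} \approx -7.3333$)
$r{\left(y \right)} = \frac{3}{4}$ ($r{\left(y \right)} = \left(-3\right) \left(- \frac{1}{4}\right) = \frac{3}{4}$)
$T{\left(P \right)} = \frac{1}{2 P}$ ($T{\left(P \right)} = 1 \frac{1}{2 P} = \frac{1}{2 P}$)
$b{\left(x \right)} = \left(- \frac{1}{6} + x\right) \left(\frac{3}{4} + x\right)$ ($b{\left(x \right)} = \left(x + \frac{3}{4}\right) \left(x + \frac{1}{2 \left(-3\right)}\right) = \left(\frac{3}{4} + x\right) \left(x + \frac{1}{2} \left(- \frac{1}{3}\right)\right) = \left(\frac{3}{4} + x\right) \left(x - \frac{1}{6}\right) = \left(\frac{3}{4} + x\right) \left(- \frac{1}{6} + x\right) = \left(- \frac{1}{6} + x\right) \left(\frac{3}{4} + x\right)$)
$228 O + b{\left(14 \right)} = 228 \left(- \frac{22}{3}\right) + \left(- \frac{1}{8} + 14^{2} + \frac{7}{12} \cdot 14\right) = -1672 + \left(- \frac{1}{8} + 196 + \frac{49}{6}\right) = -1672 + \frac{4897}{24} = - \frac{35231}{24}$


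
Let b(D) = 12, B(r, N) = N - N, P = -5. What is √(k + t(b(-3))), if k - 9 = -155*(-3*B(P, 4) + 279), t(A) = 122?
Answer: I*√43114 ≈ 207.64*I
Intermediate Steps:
B(r, N) = 0
k = -43236 (k = 9 - 155*(-3*0 + 279) = 9 - 155*(0 + 279) = 9 - 155*279 = 9 - 43245 = -43236)
√(k + t(b(-3))) = √(-43236 + 122) = √(-43114) = I*√43114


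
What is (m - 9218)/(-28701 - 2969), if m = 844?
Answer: 4187/15835 ≈ 0.26441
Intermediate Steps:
(m - 9218)/(-28701 - 2969) = (844 - 9218)/(-28701 - 2969) = -8374/(-31670) = -8374*(-1/31670) = 4187/15835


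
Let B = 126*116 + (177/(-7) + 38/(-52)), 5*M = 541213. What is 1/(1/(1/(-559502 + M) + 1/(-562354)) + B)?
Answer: -922388194/217470822504857 ≈ -4.2414e-6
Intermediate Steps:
M = 541213/5 (M = (⅕)*541213 = 541213/5 ≈ 1.0824e+5)
B = 2655377/182 (B = 14616 + (177*(-⅐) + 38*(-1/52)) = 14616 + (-177/7 - 19/26) = 14616 - 4735/182 = 2655377/182 ≈ 14590.)
1/(1/(1/(-559502 + M) + 1/(-562354)) + B) = 1/(1/(1/(-559502 + 541213/5) + 1/(-562354)) + 2655377/182) = 1/(1/(1/(-2256297/5) - 1/562354) + 2655377/182) = 1/(1/(-5/2256297 - 1/562354) + 2655377/182) = 1/(1/(-5068067/1268837643138) + 2655377/182) = 1/(-1268837643138/5068067 + 2655377/182) = 1/(-217470822504857/922388194) = -922388194/217470822504857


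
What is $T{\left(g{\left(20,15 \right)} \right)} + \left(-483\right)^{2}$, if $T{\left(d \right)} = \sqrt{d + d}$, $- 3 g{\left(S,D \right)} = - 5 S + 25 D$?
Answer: $233289 + \frac{5 i \sqrt{66}}{3} \approx 2.3329 \cdot 10^{5} + 13.54 i$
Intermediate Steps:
$g{\left(S,D \right)} = - \frac{25 D}{3} + \frac{5 S}{3}$ ($g{\left(S,D \right)} = - \frac{- 5 S + 25 D}{3} = - \frac{25 D}{3} + \frac{5 S}{3}$)
$T{\left(d \right)} = \sqrt{2} \sqrt{d}$ ($T{\left(d \right)} = \sqrt{2 d} = \sqrt{2} \sqrt{d}$)
$T{\left(g{\left(20,15 \right)} \right)} + \left(-483\right)^{2} = \sqrt{2} \sqrt{\left(- \frac{25}{3}\right) 15 + \frac{5}{3} \cdot 20} + \left(-483\right)^{2} = \sqrt{2} \sqrt{-125 + \frac{100}{3}} + 233289 = \sqrt{2} \sqrt{- \frac{275}{3}} + 233289 = \sqrt{2} \frac{5 i \sqrt{33}}{3} + 233289 = \frac{5 i \sqrt{66}}{3} + 233289 = 233289 + \frac{5 i \sqrt{66}}{3}$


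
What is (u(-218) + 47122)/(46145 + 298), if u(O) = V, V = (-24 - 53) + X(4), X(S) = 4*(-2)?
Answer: 15679/15481 ≈ 1.0128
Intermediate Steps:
X(S) = -8
V = -85 (V = (-24 - 53) - 8 = -77 - 8 = -85)
u(O) = -85
(u(-218) + 47122)/(46145 + 298) = (-85 + 47122)/(46145 + 298) = 47037/46443 = 47037*(1/46443) = 15679/15481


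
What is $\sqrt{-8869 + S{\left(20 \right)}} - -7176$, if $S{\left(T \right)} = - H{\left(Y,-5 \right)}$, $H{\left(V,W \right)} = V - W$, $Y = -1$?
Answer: $7176 + i \sqrt{8873} \approx 7176.0 + 94.197 i$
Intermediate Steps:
$S{\left(T \right)} = -4$ ($S{\left(T \right)} = - (-1 - -5) = - (-1 + 5) = \left(-1\right) 4 = -4$)
$\sqrt{-8869 + S{\left(20 \right)}} - -7176 = \sqrt{-8869 - 4} - -7176 = \sqrt{-8873} + 7176 = i \sqrt{8873} + 7176 = 7176 + i \sqrt{8873}$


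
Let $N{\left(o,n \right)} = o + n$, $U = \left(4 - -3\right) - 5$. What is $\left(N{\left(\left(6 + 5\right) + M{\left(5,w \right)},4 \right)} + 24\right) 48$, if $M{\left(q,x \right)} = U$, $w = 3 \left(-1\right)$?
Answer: $1968$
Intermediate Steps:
$w = -3$
$U = 2$ ($U = \left(4 + 3\right) - 5 = 7 - 5 = 2$)
$M{\left(q,x \right)} = 2$
$N{\left(o,n \right)} = n + o$
$\left(N{\left(\left(6 + 5\right) + M{\left(5,w \right)},4 \right)} + 24\right) 48 = \left(\left(4 + \left(\left(6 + 5\right) + 2\right)\right) + 24\right) 48 = \left(\left(4 + \left(11 + 2\right)\right) + 24\right) 48 = \left(\left(4 + 13\right) + 24\right) 48 = \left(17 + 24\right) 48 = 41 \cdot 48 = 1968$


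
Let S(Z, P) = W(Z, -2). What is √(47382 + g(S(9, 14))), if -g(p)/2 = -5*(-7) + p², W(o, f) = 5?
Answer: √47262 ≈ 217.40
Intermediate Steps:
S(Z, P) = 5
g(p) = -70 - 2*p² (g(p) = -2*(-5*(-7) + p²) = -2*(35 + p²) = -70 - 2*p²)
√(47382 + g(S(9, 14))) = √(47382 + (-70 - 2*5²)) = √(47382 + (-70 - 2*25)) = √(47382 + (-70 - 50)) = √(47382 - 120) = √47262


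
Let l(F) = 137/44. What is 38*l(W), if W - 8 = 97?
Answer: 2603/22 ≈ 118.32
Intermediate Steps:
W = 105 (W = 8 + 97 = 105)
l(F) = 137/44 (l(F) = 137*(1/44) = 137/44)
38*l(W) = 38*(137/44) = 2603/22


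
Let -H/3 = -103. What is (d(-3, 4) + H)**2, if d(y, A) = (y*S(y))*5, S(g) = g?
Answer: 125316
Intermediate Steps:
H = 309 (H = -3*(-103) = 309)
d(y, A) = 5*y**2 (d(y, A) = (y*y)*5 = y**2*5 = 5*y**2)
(d(-3, 4) + H)**2 = (5*(-3)**2 + 309)**2 = (5*9 + 309)**2 = (45 + 309)**2 = 354**2 = 125316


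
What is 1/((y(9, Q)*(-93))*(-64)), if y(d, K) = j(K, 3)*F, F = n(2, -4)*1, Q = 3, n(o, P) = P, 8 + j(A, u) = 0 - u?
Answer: 1/261888 ≈ 3.8184e-6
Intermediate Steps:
j(A, u) = -8 - u (j(A, u) = -8 + (0 - u) = -8 - u)
F = -4 (F = -4*1 = -4)
y(d, K) = 44 (y(d, K) = (-8 - 1*3)*(-4) = (-8 - 3)*(-4) = -11*(-4) = 44)
1/((y(9, Q)*(-93))*(-64)) = 1/((44*(-93))*(-64)) = 1/(-4092*(-64)) = 1/261888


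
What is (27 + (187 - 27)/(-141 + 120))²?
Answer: 165649/441 ≈ 375.62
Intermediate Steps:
(27 + (187 - 27)/(-141 + 120))² = (27 + 160/(-21))² = (27 + 160*(-1/21))² = (27 - 160/21)² = (407/21)² = 165649/441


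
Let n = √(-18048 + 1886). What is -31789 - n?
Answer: -31789 - I*√16162 ≈ -31789.0 - 127.13*I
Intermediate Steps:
n = I*√16162 (n = √(-16162) = I*√16162 ≈ 127.13*I)
-31789 - n = -31789 - I*√16162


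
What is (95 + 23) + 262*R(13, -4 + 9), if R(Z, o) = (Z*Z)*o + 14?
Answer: 225176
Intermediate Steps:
R(Z, o) = 14 + o*Z² (R(Z, o) = Z²*o + 14 = o*Z² + 14 = 14 + o*Z²)
(95 + 23) + 262*R(13, -4 + 9) = (95 + 23) + 262*(14 + (-4 + 9)*13²) = 118 + 262*(14 + 5*169) = 118 + 262*(14 + 845) = 118 + 262*859 = 118 + 225058 = 225176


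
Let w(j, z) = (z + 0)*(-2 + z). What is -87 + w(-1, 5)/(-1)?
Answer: -102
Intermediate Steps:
w(j, z) = z*(-2 + z)
-87 + w(-1, 5)/(-1) = -87 + (5*(-2 + 5))/(-1) = -87 - 5*3 = -87 - 1*15 = -87 - 15 = -102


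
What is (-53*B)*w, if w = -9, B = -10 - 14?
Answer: -11448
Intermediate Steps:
B = -24
(-53*B)*w = -53*(-24)*(-9) = 1272*(-9) = -11448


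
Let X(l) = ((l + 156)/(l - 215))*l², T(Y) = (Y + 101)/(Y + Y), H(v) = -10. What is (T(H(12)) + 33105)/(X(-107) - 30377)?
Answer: -15226207/14774850 ≈ -1.0305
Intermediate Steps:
T(Y) = (101 + Y)/(2*Y) (T(Y) = (101 + Y)/((2*Y)) = (101 + Y)*(1/(2*Y)) = (101 + Y)/(2*Y))
X(l) = l²*(156 + l)/(-215 + l) (X(l) = ((156 + l)/(-215 + l))*l² = l²*(156 + l)/(-215 + l))
(T(H(12)) + 33105)/(X(-107) - 30377) = ((½)*(101 - 10)/(-10) + 33105)/((-107)²*(156 - 107)/(-215 - 107) - 30377) = ((½)*(-⅒)*91 + 33105)/(11449*49/(-322) - 30377) = (-91/20 + 33105)/(11449*(-1/322)*49 - 30377) = 662009/(20*(-80143/46 - 30377)) = 662009/(20*(-1477485/46)) = (662009/20)*(-46/1477485) = -15226207/14774850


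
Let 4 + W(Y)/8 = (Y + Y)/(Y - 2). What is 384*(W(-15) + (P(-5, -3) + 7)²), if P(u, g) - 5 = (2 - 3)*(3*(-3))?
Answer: 2762112/17 ≈ 1.6248e+5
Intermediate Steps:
P(u, g) = 14 (P(u, g) = 5 + (2 - 3)*(3*(-3)) = 5 - 1*(-9) = 5 + 9 = 14)
W(Y) = -32 + 16*Y/(-2 + Y) (W(Y) = -32 + 8*((Y + Y)/(Y - 2)) = -32 + 8*((2*Y)/(-2 + Y)) = -32 + 8*(2*Y/(-2 + Y)) = -32 + 16*Y/(-2 + Y))
384*(W(-15) + (P(-5, -3) + 7)²) = 384*(16*(4 - 1*(-15))/(-2 - 15) + (14 + 7)²) = 384*(16*(4 + 15)/(-17) + 21²) = 384*(16*(-1/17)*19 + 441) = 384*(-304/17 + 441) = 384*(7193/17) = 2762112/17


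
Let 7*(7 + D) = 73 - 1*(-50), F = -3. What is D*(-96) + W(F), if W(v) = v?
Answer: -7125/7 ≈ -1017.9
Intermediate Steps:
D = 74/7 (D = -7 + (73 - 1*(-50))/7 = -7 + (73 + 50)/7 = -7 + (⅐)*123 = -7 + 123/7 = 74/7 ≈ 10.571)
D*(-96) + W(F) = (74/7)*(-96) - 3 = -7104/7 - 3 = -7125/7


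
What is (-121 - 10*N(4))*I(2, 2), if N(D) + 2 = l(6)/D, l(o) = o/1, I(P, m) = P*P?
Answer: -464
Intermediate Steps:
I(P, m) = P**2
l(o) = o (l(o) = o*1 = o)
N(D) = -2 + 6/D
(-121 - 10*N(4))*I(2, 2) = (-121 - 10*(-2 + 6/4))*2**2 = (-121 - 10*(-2 + 6*(1/4)))*4 = (-121 - 10*(-2 + 3/2))*4 = (-121 - 10*(-1/2))*4 = (-121 + 5)*4 = -116*4 = -464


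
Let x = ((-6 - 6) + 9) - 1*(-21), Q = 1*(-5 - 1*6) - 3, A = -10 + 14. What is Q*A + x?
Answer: -38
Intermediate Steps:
A = 4
Q = -14 (Q = 1*(-5 - 6) - 3 = 1*(-11) - 3 = -11 - 3 = -14)
x = 18 (x = (-12 + 9) + 21 = -3 + 21 = 18)
Q*A + x = -14*4 + 18 = -56 + 18 = -38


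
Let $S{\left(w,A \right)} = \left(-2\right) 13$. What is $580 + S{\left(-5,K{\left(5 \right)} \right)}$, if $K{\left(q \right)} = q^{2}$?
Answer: $554$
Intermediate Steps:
$S{\left(w,A \right)} = -26$
$580 + S{\left(-5,K{\left(5 \right)} \right)} = 580 - 26 = 554$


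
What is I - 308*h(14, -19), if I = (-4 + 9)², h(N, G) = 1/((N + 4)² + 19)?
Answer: 1181/49 ≈ 24.102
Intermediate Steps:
h(N, G) = 1/(19 + (4 + N)²) (h(N, G) = 1/((4 + N)² + 19) = 1/(19 + (4 + N)²))
I = 25 (I = 5² = 25)
I - 308*h(14, -19) = 25 - 308/(19 + (4 + 14)²) = 25 - 308/(19 + 18²) = 25 - 308/(19 + 324) = 25 - 308/343 = 25 - 308*1/343 = 25 - 44/49 = 1181/49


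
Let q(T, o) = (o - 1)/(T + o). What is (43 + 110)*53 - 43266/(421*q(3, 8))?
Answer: 23421297/2947 ≈ 7947.5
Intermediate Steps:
q(T, o) = (-1 + o)/(T + o)
(43 + 110)*53 - 43266/(421*q(3, 8)) = (43 + 110)*53 - 43266/(421*((-1 + 8)/(3 + 8))) = 153*53 - 43266/(421*(7/11)) = 8109 - 43266/(421*((1/11)*7)) = 8109 - 43266/(421*(7/11)) = 8109 - 43266/2947/11 = 8109 - 43266*11/2947 = 8109 - 1*475926/2947 = 8109 - 475926/2947 = 23421297/2947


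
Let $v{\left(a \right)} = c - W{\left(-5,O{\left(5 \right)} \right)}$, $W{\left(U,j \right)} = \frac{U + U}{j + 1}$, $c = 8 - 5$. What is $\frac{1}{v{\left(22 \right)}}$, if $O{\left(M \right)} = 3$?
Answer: $\frac{2}{11} \approx 0.18182$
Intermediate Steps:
$c = 3$
$W{\left(U,j \right)} = \frac{2 U}{1 + j}$
$v{\left(a \right)} = \frac{11}{2}$ ($v{\left(a \right)} = 3 - 2 \left(-5\right) \frac{1}{1 + 3} = 3 - 2 \left(-5\right) \frac{1}{4} = 3 - - \frac{5}{2} = 3 + \frac{5}{2} = \frac{11}{2}$)
$\frac{1}{v{\left(22 \right)}} = \frac{1}{\frac{11}{2}} = \frac{2}{11}$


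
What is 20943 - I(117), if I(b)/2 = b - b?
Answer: 20943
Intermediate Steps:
I(b) = 0 (I(b) = 2*(b - b) = 2*0 = 0)
20943 - I(117) = 20943 - 1*0 = 20943 + 0 = 20943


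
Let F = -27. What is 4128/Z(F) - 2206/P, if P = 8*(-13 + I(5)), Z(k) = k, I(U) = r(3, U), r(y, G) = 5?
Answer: -34105/288 ≈ -118.42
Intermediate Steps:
I(U) = 5
P = -64 (P = 8*(-13 + 5) = 8*(-8) = -64)
4128/Z(F) - 2206/P = 4128/(-27) - 2206/(-64) = 4128*(-1/27) - 2206*(-1/64) = -1376/9 + 1103/32 = -34105/288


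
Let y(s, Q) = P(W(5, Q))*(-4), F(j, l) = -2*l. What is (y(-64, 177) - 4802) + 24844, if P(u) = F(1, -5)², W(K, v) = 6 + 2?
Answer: 19642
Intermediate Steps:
W(K, v) = 8
P(u) = 100 (P(u) = (-2*(-5))² = 10² = 100)
y(s, Q) = -400 (y(s, Q) = 100*(-4) = -400)
(y(-64, 177) - 4802) + 24844 = (-400 - 4802) + 24844 = -5202 + 24844 = 19642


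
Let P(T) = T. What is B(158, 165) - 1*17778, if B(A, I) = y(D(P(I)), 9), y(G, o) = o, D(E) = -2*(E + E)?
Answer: -17769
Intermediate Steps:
D(E) = -4*E
B(A, I) = 9
B(158, 165) - 1*17778 = 9 - 1*17778 = 9 - 17778 = -17769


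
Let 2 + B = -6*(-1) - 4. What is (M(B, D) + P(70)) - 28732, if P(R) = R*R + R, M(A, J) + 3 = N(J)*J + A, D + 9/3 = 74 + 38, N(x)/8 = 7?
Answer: -17661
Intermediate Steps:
N(x) = 56 (N(x) = 8*7 = 56)
D = 109 (D = -3 + (74 + 38) = -3 + 112 = 109)
B = 0 (B = -2 + (-6*(-1) - 4) = -2 + (6 - 4) = -2 + 2 = 0)
M(A, J) = -3 + A + 56*J (M(A, J) = -3 + (56*J + A) = -3 + (A + 56*J) = -3 + A + 56*J)
P(R) = R + R² (P(R) = R² + R = R + R²)
(M(B, D) + P(70)) - 28732 = ((-3 + 0 + 56*109) + 70*(1 + 70)) - 28732 = ((-3 + 0 + 6104) + 70*71) - 28732 = (6101 + 4970) - 28732 = 11071 - 28732 = -17661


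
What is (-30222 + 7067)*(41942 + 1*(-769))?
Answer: -953360815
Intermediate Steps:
(-30222 + 7067)*(41942 + 1*(-769)) = -23155*(41942 - 769) = -23155*41173 = -953360815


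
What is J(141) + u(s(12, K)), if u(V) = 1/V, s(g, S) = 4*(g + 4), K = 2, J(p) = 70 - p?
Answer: -4543/64 ≈ -70.984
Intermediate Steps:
s(g, S) = 16 + 4*g (s(g, S) = 4*(4 + g) = 16 + 4*g)
J(141) + u(s(12, K)) = (70 - 1*141) + 1/(16 + 4*12) = (70 - 141) + 1/(16 + 48) = -71 + 1/64 = -4543/64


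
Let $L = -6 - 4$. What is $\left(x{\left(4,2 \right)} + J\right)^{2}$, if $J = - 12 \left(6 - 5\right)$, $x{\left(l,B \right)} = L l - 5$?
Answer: $3249$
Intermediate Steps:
$L = -10$
$x{\left(l,B \right)} = -5 - 10 l$ ($x{\left(l,B \right)} = - 10 l - 5 = -5 - 10 l$)
$J = -12$ ($J = \left(-12\right) 1 = -12$)
$\left(x{\left(4,2 \right)} + J\right)^{2} = \left(\left(-5 - 40\right) - 12\right)^{2} = \left(-45 - 12\right)^{2} = \left(-57\right)^{2} = 3249$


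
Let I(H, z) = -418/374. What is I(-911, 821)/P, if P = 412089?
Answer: -19/7005513 ≈ -2.7121e-6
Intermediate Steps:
I(H, z) = -19/17 (I(H, z) = -418*1/374 = -19/17)
I(-911, 821)/P = -19/17/412089 = -19/17*1/412089 = -19/7005513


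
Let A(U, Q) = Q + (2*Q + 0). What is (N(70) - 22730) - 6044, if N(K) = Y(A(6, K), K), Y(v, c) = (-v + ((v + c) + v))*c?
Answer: -9174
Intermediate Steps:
A(U, Q) = 3*Q (A(U, Q) = Q + 2*Q = 3*Q)
Y(v, c) = c*(c + v) (Y(v, c) = (-v + ((c + v) + v))*c = (-v + (c + 2*v))*c = (c + v)*c = c*(c + v))
N(K) = 4*K² (N(K) = K*(K + 3*K) = K*(4*K) = 4*K²)
(N(70) - 22730) - 6044 = (4*70² - 22730) - 6044 = (4*4900 - 22730) - 6044 = (19600 - 22730) - 6044 = -3130 - 6044 = -9174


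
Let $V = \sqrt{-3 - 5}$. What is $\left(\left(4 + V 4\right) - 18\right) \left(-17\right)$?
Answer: $238 - 136 i \sqrt{2} \approx 238.0 - 192.33 i$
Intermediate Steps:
$V = 2 i \sqrt{2}$ ($V = \sqrt{-8} = 2 i \sqrt{2} \approx 2.8284 i$)
$\left(\left(4 + V 4\right) - 18\right) \left(-17\right) = \left(\left(4 + 2 i \sqrt{2} \cdot 4\right) - 18\right) \left(-17\right) = \left(\left(4 + 8 i \sqrt{2}\right) - 18\right) \left(-17\right) = \left(-14 + 8 i \sqrt{2}\right) \left(-17\right) = 238 - 136 i \sqrt{2}$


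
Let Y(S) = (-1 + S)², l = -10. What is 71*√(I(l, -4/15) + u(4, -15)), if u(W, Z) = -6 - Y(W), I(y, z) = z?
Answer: 71*I*√3435/15 ≈ 277.42*I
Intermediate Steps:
u(W, Z) = -6 - (-1 + W)²
71*√(I(l, -4/15) + u(4, -15)) = 71*√(-4/15 + (-6 - (-1 + 4)²)) = 71*√(-4*1/15 + (-6 - 1*3²)) = 71*√(-4/15 + (-6 - 1*9)) = 71*√(-4/15 + (-6 - 9)) = 71*√(-4/15 - 15) = 71*√(-229/15) = 71*(I*√3435/15) = 71*I*√3435/15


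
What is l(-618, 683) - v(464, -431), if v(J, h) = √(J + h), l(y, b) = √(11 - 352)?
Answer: -√33 + I*√341 ≈ -5.7446 + 18.466*I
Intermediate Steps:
l(y, b) = I*√341 (l(y, b) = √(-341) = I*√341)
l(-618, 683) - v(464, -431) = I*√341 - √(464 - 431) = I*√341 - √33 = -√33 + I*√341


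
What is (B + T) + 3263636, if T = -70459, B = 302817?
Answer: 3495994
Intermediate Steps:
(B + T) + 3263636 = (302817 - 70459) + 3263636 = 232358 + 3263636 = 3495994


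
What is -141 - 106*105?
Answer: -11271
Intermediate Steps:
-141 - 106*105 = -141 - 11130 = -11271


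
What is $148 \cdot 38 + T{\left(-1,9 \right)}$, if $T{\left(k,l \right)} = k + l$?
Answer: $5632$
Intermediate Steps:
$148 \cdot 38 + T{\left(-1,9 \right)} = 148 \cdot 38 + \left(-1 + 9\right) = 5624 + 8 = 5632$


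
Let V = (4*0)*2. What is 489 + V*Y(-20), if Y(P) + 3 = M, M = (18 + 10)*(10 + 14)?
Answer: 489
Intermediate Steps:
M = 672 (M = 28*24 = 672)
V = 0 (V = 0*2 = 0)
Y(P) = 669 (Y(P) = -3 + 672 = 669)
489 + V*Y(-20) = 489 + 0*669 = 489 + 0 = 489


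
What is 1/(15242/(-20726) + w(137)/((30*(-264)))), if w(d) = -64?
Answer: -5129685/3730943 ≈ -1.3749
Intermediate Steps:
1/(15242/(-20726) + w(137)/((30*(-264)))) = 1/(15242/(-20726) - 64/(30*(-264))) = 1/(15242*(-1/20726) - 64/(-7920)) = 1/(-7621/10363 - 64*(-1/7920)) = 1/(-7621/10363 + 4/495) = 1/(-3730943/5129685) = -5129685/3730943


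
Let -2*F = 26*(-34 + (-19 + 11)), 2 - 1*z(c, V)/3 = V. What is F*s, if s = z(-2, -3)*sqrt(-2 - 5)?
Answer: 8190*I*sqrt(7) ≈ 21669.0*I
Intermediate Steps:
z(c, V) = 6 - 3*V
F = 546 (F = -13*(-34 + (-19 + 11)) = -13*(-34 - 8) = -13*(-42) = -1/2*(-1092) = 546)
s = 15*I*sqrt(7) (s = (6 - 3*(-3))*sqrt(-2 - 5) = (6 + 9)*sqrt(-7) = 15*(I*sqrt(7)) = 15*I*sqrt(7) ≈ 39.686*I)
F*s = 546*(15*I*sqrt(7)) = 8190*I*sqrt(7)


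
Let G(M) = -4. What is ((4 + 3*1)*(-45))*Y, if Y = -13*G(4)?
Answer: -16380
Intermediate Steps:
Y = 52 (Y = -13*(-4) = 52)
((4 + 3*1)*(-45))*Y = ((4 + 3*1)*(-45))*52 = ((4 + 3)*(-45))*52 = (7*(-45))*52 = -315*52 = -16380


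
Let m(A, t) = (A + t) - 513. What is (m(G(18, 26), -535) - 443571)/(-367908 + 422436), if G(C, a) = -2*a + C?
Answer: -444653/54528 ≈ -8.1546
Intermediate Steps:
G(C, a) = C - 2*a
m(A, t) = -513 + A + t
(m(G(18, 26), -535) - 443571)/(-367908 + 422436) = ((-513 + (18 - 2*26) - 535) - 443571)/(-367908 + 422436) = ((-513 + (18 - 52) - 535) - 443571)/54528 = ((-513 - 34 - 535) - 443571)*(1/54528) = (-1082 - 443571)*(1/54528) = -444653*1/54528 = -444653/54528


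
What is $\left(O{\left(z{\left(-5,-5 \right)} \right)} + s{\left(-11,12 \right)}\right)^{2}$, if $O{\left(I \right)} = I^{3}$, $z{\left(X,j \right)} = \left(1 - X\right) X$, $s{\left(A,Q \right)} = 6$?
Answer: $728676036$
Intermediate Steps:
$z{\left(X,j \right)} = X \left(1 - X\right)$
$\left(O{\left(z{\left(-5,-5 \right)} \right)} + s{\left(-11,12 \right)}\right)^{2} = \left(\left(- 5 \left(1 - -5\right)\right)^{3} + 6\right)^{2} = \left(\left(- 5 \left(1 + 5\right)\right)^{3} + 6\right)^{2} = \left(\left(\left(-5\right) 6\right)^{3} + 6\right)^{2} = \left(\left(-30\right)^{3} + 6\right)^{2} = \left(-27000 + 6\right)^{2} = \left(-26994\right)^{2} = 728676036$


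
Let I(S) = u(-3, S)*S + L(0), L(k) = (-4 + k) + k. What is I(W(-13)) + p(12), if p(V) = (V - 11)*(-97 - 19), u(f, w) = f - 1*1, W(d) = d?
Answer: -68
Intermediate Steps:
u(f, w) = -1 + f (u(f, w) = f - 1 = -1 + f)
L(k) = -4 + 2*k
I(S) = -4 - 4*S (I(S) = (-1 - 3)*S + (-4 + 2*0) = -4*S + (-4 + 0) = -4*S - 4 = -4 - 4*S)
p(V) = 1276 - 116*V (p(V) = (-11 + V)*(-116) = 1276 - 116*V)
I(W(-13)) + p(12) = (-4 - 4*(-13)) + (1276 - 116*12) = (-4 + 52) + (1276 - 1392) = 48 - 116 = -68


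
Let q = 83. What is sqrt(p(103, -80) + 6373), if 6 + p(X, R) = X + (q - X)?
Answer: 5*sqrt(258) ≈ 80.312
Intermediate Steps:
p(X, R) = 77 (p(X, R) = -6 + (X + (83 - X)) = -6 + 83 = 77)
sqrt(p(103, -80) + 6373) = sqrt(77 + 6373) = sqrt(6450) = 5*sqrt(258)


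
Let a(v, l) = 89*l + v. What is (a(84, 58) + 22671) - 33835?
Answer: -5918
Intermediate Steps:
a(v, l) = v + 89*l
(a(84, 58) + 22671) - 33835 = ((84 + 89*58) + 22671) - 33835 = ((84 + 5162) + 22671) - 33835 = (5246 + 22671) - 33835 = 27917 - 33835 = -5918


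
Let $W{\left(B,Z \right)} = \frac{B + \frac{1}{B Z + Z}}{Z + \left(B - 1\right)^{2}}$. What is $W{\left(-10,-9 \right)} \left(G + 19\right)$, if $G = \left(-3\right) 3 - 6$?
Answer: $- \frac{809}{2268} \approx -0.3567$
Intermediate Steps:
$G = -15$ ($G = -9 - 6 = -15$)
$W{\left(B,Z \right)} = \frac{B + \frac{1}{Z + B Z}}{Z + \left(-1 + B\right)^{2}}$
$W{\left(-10,-9 \right)} \left(G + 19\right) = \frac{1 - -90 - 9 \left(-10\right)^{2}}{\left(-9\right) \left(1 - 9 + \left(-10\right)^{3} - -10 - \left(-10\right)^{2} - -90\right)} \left(-15 + 19\right) = - \frac{1 + 90 - 900}{9 \left(1 - 9 - 1000 + 10 - 100 + 90\right)} 4 = \left(- \frac{1}{9}\right) \frac{1}{-1008} \left(-809\right) 4 = \left(- \frac{1}{9}\right) \left(- \frac{1}{1008}\right) \left(-809\right) 4 = \left(- \frac{809}{9072}\right) 4 = - \frac{809}{2268}$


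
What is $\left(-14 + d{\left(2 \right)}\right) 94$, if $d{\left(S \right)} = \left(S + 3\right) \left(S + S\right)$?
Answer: $564$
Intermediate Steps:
$d{\left(S \right)} = 2 S \left(3 + S\right)$ ($d{\left(S \right)} = \left(3 + S\right) 2 S = 2 S \left(3 + S\right)$)
$\left(-14 + d{\left(2 \right)}\right) 94 = \left(-14 + 2 \cdot 2 \left(3 + 2\right)\right) 94 = \left(-14 + 2 \cdot 2 \cdot 5\right) 94 = \left(-14 + 20\right) 94 = 6 \cdot 94 = 564$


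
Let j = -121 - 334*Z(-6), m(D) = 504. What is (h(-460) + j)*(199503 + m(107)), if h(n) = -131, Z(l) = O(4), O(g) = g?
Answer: -317611116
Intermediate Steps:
Z(l) = 4
j = -1457 (j = -121 - 334*4 = -121 - 1336 = -1457)
(h(-460) + j)*(199503 + m(107)) = (-131 - 1457)*(199503 + 504) = -1588*200007 = -317611116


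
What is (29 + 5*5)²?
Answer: 2916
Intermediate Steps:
(29 + 5*5)² = (29 + 25)² = 54² = 2916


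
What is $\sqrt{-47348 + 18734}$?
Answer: $i \sqrt{28614} \approx 169.16 i$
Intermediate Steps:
$\sqrt{-47348 + 18734} = \sqrt{-28614} = i \sqrt{28614}$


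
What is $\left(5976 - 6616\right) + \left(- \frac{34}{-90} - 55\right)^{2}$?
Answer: $\frac{4745764}{2025} \approx 2343.6$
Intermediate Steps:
$\left(5976 - 6616\right) + \left(- \frac{34}{-90} - 55\right)^{2} = \left(5976 - 6616\right) + \left(\left(-34\right) \left(- \frac{1}{90}\right) - 55\right)^{2} = -640 + \left(\frac{17}{45} - 55\right)^{2} = -640 + \left(- \frac{2458}{45}\right)^{2} = -640 + \frac{6041764}{2025} = \frac{4745764}{2025}$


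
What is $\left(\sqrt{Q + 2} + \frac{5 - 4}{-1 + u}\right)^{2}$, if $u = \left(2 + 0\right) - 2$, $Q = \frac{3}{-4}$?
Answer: $\frac{9}{4} - \sqrt{5} \approx 0.013932$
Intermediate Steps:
$Q = - \frac{3}{4}$ ($Q = 3 \left(- \frac{1}{4}\right) = - \frac{3}{4} \approx -0.75$)
$u = 0$ ($u = 2 - 2 = 0$)
$\left(\sqrt{Q + 2} + \frac{5 - 4}{-1 + u}\right)^{2} = \left(\sqrt{- \frac{3}{4} + 2} + \frac{5 - 4}{-1 + 0}\right)^{2} = \left(\sqrt{\frac{5}{4}} + 1 \frac{1}{-1}\right)^{2} = \left(\frac{\sqrt{5}}{2} + 1 \left(-1\right)\right)^{2} = \left(\frac{\sqrt{5}}{2} - 1\right)^{2} = \left(-1 + \frac{\sqrt{5}}{2}\right)^{2}$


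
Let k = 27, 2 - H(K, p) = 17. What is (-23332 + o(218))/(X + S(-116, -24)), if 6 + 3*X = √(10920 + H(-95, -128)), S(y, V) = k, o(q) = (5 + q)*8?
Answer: 80805/88 - 5387*√10905/440 ≈ -360.28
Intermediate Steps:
H(K, p) = -15 (H(K, p) = 2 - 1*17 = 2 - 17 = -15)
o(q) = 40 + 8*q
S(y, V) = 27
X = -2 + √10905/3 (X = -2 + √(10920 - 15)/3 = -2 + √10905/3 ≈ 32.809)
(-23332 + o(218))/(X + S(-116, -24)) = (-23332 + (40 + 8*218))/((-2 + √10905/3) + 27) = (-23332 + (40 + 1744))/(25 + √10905/3) = (-23332 + 1784)/(25 + √10905/3) = -21548/(25 + √10905/3)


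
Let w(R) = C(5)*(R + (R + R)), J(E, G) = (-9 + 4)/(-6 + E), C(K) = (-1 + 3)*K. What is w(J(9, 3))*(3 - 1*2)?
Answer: -50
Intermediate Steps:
C(K) = 2*K
J(E, G) = -5/(-6 + E)
w(R) = 30*R (w(R) = (2*5)*(R + (R + R)) = 10*(R + 2*R) = 10*(3*R) = 30*R)
w(J(9, 3))*(3 - 1*2) = (30*(-5/(-6 + 9)))*(3 - 1*2) = (30*(-5/3))*(3 - 2) = (30*(-5*1/3))*1 = (30*(-5/3))*1 = -50*1 = -50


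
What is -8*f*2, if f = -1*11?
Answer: 176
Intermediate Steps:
f = -11
-8*f*2 = -8*(-11)*2 = 88*2 = 176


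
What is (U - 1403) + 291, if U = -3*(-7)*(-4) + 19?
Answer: -1177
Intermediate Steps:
U = -65 (U = 21*(-4) + 19 = -84 + 19 = -65)
(U - 1403) + 291 = (-65 - 1403) + 291 = -1468 + 291 = -1177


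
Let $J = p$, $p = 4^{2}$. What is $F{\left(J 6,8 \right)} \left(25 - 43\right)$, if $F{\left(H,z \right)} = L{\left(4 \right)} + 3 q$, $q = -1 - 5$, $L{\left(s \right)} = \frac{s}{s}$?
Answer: $306$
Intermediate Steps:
$p = 16$
$J = 16$
$L{\left(s \right)} = 1$
$q = -6$ ($q = -1 - 5 = -6$)
$F{\left(H,z \right)} = -17$ ($F{\left(H,z \right)} = 1 + 3 \left(-6\right) = 1 - 18 = -17$)
$F{\left(J 6,8 \right)} \left(25 - 43\right) = - 17 \left(25 - 43\right) = \left(-17\right) \left(-18\right) = 306$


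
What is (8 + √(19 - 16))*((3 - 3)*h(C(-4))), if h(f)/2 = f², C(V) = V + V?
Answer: 0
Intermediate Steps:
C(V) = 2*V
h(f) = 2*f²
(8 + √(19 - 16))*((3 - 3)*h(C(-4))) = (8 + √(19 - 16))*((3 - 3)*(2*(2*(-4))²)) = (8 + √3)*(0*(2*(-8)²)) = (8 + √3)*(0*(2*64)) = (8 + √3)*(0*128) = (8 + √3)*0 = 0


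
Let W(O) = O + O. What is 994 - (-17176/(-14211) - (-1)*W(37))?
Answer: 13056944/14211 ≈ 918.79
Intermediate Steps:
W(O) = 2*O
994 - (-17176/(-14211) - (-1)*W(37)) = 994 - (-17176/(-14211) - (-1)*2*37) = 994 - (-17176*(-1/14211) - (-1)*74) = 994 - (17176/14211 - 1*(-74)) = 994 - (17176/14211 + 74) = 994 - 1*1068790/14211 = 994 - 1068790/14211 = 13056944/14211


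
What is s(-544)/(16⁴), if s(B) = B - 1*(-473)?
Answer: -71/65536 ≈ -0.0010834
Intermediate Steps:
s(B) = 473 + B (s(B) = B + 473 = 473 + B)
s(-544)/(16⁴) = (473 - 544)/(16⁴) = -71/65536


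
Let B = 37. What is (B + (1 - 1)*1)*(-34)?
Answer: -1258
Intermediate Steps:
(B + (1 - 1)*1)*(-34) = (37 + (1 - 1)*1)*(-34) = (37 + 0*1)*(-34) = (37 + 0)*(-34) = 37*(-34) = -1258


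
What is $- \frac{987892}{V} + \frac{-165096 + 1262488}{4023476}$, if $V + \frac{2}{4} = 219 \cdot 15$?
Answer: $- \frac{1985577684284}{6607553461} \approx -300.5$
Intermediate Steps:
$V = \frac{6569}{2}$ ($V = - \frac{1}{2} + 219 \cdot 15 = - \frac{1}{2} + 3285 = \frac{6569}{2} \approx 3284.5$)
$- \frac{987892}{V} + \frac{-165096 + 1262488}{4023476} = - \frac{987892}{\frac{6569}{2}} + \frac{-165096 + 1262488}{4023476} = \left(-987892\right) \frac{2}{6569} + 1097392 \cdot \frac{1}{4023476} = - \frac{1975784}{6569} + \frac{274348}{1005869} = - \frac{1985577684284}{6607553461}$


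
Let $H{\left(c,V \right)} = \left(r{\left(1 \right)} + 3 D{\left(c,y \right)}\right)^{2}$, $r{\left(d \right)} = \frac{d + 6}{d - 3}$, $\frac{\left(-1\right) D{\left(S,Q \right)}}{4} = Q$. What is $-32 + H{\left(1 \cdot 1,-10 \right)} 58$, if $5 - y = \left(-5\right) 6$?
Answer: $\frac{20804797}{2} \approx 1.0402 \cdot 10^{7}$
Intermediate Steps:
$y = 35$ ($y = 5 - \left(-5\right) 6 = 5 - -30 = 5 + 30 = 35$)
$D{\left(S,Q \right)} = - 4 Q$
$r{\left(d \right)} = \frac{6 + d}{-3 + d}$
$H{\left(c,V \right)} = \frac{717409}{4}$ ($H{\left(c,V \right)} = \left(\frac{6 + 1}{-3 + 1} + 3 \left(\left(-4\right) 35\right)\right)^{2} = \left(\frac{1}{-2} \cdot 7 + 3 \left(-140\right)\right)^{2} = \left(\left(- \frac{1}{2}\right) 7 - 420\right)^{2} = \left(- \frac{7}{2} - 420\right)^{2} = \left(- \frac{847}{2}\right)^{2} = \frac{717409}{4}$)
$-32 + H{\left(1 \cdot 1,-10 \right)} 58 = -32 + \frac{717409}{4} \cdot 58 = -32 + \frac{20804861}{2} = \frac{20804797}{2}$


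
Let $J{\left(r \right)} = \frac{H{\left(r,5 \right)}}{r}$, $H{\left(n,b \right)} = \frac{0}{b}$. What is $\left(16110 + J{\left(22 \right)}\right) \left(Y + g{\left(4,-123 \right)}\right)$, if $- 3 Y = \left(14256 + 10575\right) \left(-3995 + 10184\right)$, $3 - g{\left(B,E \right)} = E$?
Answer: $-825254516970$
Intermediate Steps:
$H{\left(n,b \right)} = 0$
$J{\left(r \right)} = 0$ ($J{\left(r \right)} = \frac{0}{r} = 0$)
$g{\left(B,E \right)} = 3 - E$
$Y = -51226353$ ($Y = - \frac{\left(14256 + 10575\right) \left(-3995 + 10184\right)}{3} = - \frac{24831 \cdot 6189}{3} = \left(- \frac{1}{3}\right) 153679059 = -51226353$)
$\left(16110 + J{\left(22 \right)}\right) \left(Y + g{\left(4,-123 \right)}\right) = \left(16110 + 0\right) \left(-51226353 + \left(3 - -123\right)\right) = 16110 \left(-51226353 + \left(3 + 123\right)\right) = 16110 \left(-51226353 + 126\right) = 16110 \left(-51226227\right) = -825254516970$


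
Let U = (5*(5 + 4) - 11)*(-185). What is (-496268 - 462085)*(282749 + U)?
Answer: -264945312027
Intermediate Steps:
U = -6290 (U = (5*9 - 11)*(-185) = (45 - 11)*(-185) = 34*(-185) = -6290)
(-496268 - 462085)*(282749 + U) = (-496268 - 462085)*(282749 - 6290) = -958353*276459 = -264945312027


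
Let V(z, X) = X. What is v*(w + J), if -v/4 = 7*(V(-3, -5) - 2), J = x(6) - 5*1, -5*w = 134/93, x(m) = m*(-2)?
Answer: -1575644/465 ≈ -3388.5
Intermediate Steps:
x(m) = -2*m
w = -134/465 (w = -134/(5*93) = -⅕*134/93 = -134/465 ≈ -0.28817)
J = -17 (J = -2*6 - 5*1 = -12 - 5 = -17)
v = 196 (v = -28*(-5 - 2) = -28*(-7) = -4*(-49) = 196)
v*(w + J) = 196*(-134/465 - 17) = 196*(-8039/465) = -1575644/465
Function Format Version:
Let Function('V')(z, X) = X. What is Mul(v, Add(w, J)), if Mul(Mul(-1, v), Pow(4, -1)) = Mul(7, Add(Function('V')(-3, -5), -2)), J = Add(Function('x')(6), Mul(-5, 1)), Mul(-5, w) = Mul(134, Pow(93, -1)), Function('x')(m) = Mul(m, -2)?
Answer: Rational(-1575644, 465) ≈ -3388.5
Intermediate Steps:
Function('x')(m) = Mul(-2, m)
w = Rational(-134, 465) (w = Mul(Rational(-1, 5), Mul(134, Pow(93, -1))) = Mul(Rational(-1, 5), Mul(134, Rational(1, 93))) = Mul(Rational(-1, 5), Rational(134, 93)) = Rational(-134, 465) ≈ -0.28817)
J = -17 (J = Add(Mul(-2, 6), Mul(-5, 1)) = Add(-12, -5) = -17)
v = 196 (v = Mul(-4, Mul(7, Add(-5, -2))) = Mul(-4, Mul(7, -7)) = Mul(-4, -49) = 196)
Mul(v, Add(w, J)) = Mul(196, Add(Rational(-134, 465), -17)) = Mul(196, Rational(-8039, 465)) = Rational(-1575644, 465)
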